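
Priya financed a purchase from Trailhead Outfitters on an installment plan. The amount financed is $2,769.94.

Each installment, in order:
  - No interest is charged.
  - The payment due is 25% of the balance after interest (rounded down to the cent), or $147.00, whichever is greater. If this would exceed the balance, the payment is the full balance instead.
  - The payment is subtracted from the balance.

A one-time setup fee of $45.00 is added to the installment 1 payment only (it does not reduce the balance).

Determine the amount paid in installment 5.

Installment 1: opening $2,769.94; payment $692.48 (+ $45.00 fee); balance $2,077.46
Installment 2: opening $2,077.46; payment $519.36; balance $1,558.10
Installment 3: opening $1,558.10; payment $389.52; balance $1,168.58
Installment 4: opening $1,168.58; payment $292.14; balance $876.44
Installment 5: opening $876.44; payment $219.11; balance $657.33

$219.11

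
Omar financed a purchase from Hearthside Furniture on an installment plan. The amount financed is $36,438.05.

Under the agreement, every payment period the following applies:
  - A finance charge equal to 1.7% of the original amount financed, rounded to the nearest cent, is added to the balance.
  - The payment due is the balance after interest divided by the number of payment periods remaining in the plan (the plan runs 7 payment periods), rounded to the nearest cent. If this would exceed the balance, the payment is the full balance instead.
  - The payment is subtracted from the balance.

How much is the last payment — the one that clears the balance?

$6,811.58

Payment period 1: opening $36,438.05; interest $619.45 → $37,057.50; payment $5,293.93; balance $31,763.57
Payment period 2: opening $31,763.57; interest $619.45 → $32,383.02; payment $5,397.17; balance $26,985.85
Payment period 3: opening $26,985.85; interest $619.45 → $27,605.30; payment $5,521.06; balance $22,084.24
Payment period 4: opening $22,084.24; interest $619.45 → $22,703.69; payment $5,675.92; balance $17,027.77
Payment period 5: opening $17,027.77; interest $619.45 → $17,647.22; payment $5,882.41; balance $11,764.81
Payment period 6: opening $11,764.81; interest $619.45 → $12,384.26; payment $6,192.13; balance $6,192.13
Payment period 7: opening $6,192.13; interest $619.45 → $6,811.58; payment $6,811.58; balance $0.00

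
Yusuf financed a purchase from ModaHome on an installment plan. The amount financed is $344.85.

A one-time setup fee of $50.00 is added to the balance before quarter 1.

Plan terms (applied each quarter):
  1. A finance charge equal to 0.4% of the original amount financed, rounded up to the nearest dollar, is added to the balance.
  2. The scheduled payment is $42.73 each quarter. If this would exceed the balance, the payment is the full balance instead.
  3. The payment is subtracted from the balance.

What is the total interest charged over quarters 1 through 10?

Quarter 1: opening $394.85; interest $2.00 → $396.85; payment $42.73; balance $354.12
Quarter 2: opening $354.12; interest $2.00 → $356.12; payment $42.73; balance $313.39
Quarter 3: opening $313.39; interest $2.00 → $315.39; payment $42.73; balance $272.66
Quarter 4: opening $272.66; interest $2.00 → $274.66; payment $42.73; balance $231.93
Quarter 5: opening $231.93; interest $2.00 → $233.93; payment $42.73; balance $191.20
Quarter 6: opening $191.20; interest $2.00 → $193.20; payment $42.73; balance $150.47
Quarter 7: opening $150.47; interest $2.00 → $152.47; payment $42.73; balance $109.74
Quarter 8: opening $109.74; interest $2.00 → $111.74; payment $42.73; balance $69.01
Quarter 9: opening $69.01; interest $2.00 → $71.01; payment $42.73; balance $28.28
Quarter 10: opening $28.28; interest $2.00 → $30.28; payment $30.28; balance $0.00
Total interest: $2.00 + $2.00 + $2.00 + $2.00 + $2.00 + $2.00 + $2.00 + $2.00 + $2.00 + $2.00 = $20.00

$20.00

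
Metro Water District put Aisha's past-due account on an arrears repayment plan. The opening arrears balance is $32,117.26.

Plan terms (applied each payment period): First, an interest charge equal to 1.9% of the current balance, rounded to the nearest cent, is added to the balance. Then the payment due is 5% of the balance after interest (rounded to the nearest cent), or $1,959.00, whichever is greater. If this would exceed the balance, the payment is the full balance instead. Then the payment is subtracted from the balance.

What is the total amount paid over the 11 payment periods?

$21,549.00

# | Opening | Interest | Payment | End bal
1 | $32,117.26 | $610.23 | $1,959.00 | $30,768.49
2 | $30,768.49 | $584.60 | $1,959.00 | $29,394.09
3 | $29,394.09 | $558.49 | $1,959.00 | $27,993.58
4 | $27,993.58 | $531.88 | $1,959.00 | $26,566.46
5 | $26,566.46 | $504.76 | $1,959.00 | $25,112.22
6 | $25,112.22 | $477.13 | $1,959.00 | $23,630.35
7 | $23,630.35 | $448.98 | $1,959.00 | $22,120.33
8 | $22,120.33 | $420.29 | $1,959.00 | $20,581.62
9 | $20,581.62 | $391.05 | $1,959.00 | $19,013.67
10 | $19,013.67 | $361.26 | $1,959.00 | $17,415.93
11 | $17,415.93 | $330.90 | $1,959.00 | $15,787.83
Total paid: $21,549.00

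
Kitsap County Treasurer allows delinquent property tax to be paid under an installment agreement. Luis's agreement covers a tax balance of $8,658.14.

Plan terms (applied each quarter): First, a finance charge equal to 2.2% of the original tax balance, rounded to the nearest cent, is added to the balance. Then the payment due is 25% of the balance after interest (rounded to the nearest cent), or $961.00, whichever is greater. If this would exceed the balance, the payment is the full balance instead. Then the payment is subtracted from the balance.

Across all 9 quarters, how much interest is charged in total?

Quarter 1: $8,658.14 +$190.48 interest = $8,848.62; pay $2,212.16 → $6,636.46
Quarter 2: $6,636.46 +$190.48 interest = $6,826.94; pay $1,706.74 → $5,120.20
Quarter 3: $5,120.20 +$190.48 interest = $5,310.68; pay $1,327.67 → $3,983.01
Quarter 4: $3,983.01 +$190.48 interest = $4,173.49; pay $1,043.37 → $3,130.12
Quarter 5: $3,130.12 +$190.48 interest = $3,320.60; pay $961.00 → $2,359.60
Quarter 6: $2,359.60 +$190.48 interest = $2,550.08; pay $961.00 → $1,589.08
Quarter 7: $1,589.08 +$190.48 interest = $1,779.56; pay $961.00 → $818.56
Quarter 8: $818.56 +$190.48 interest = $1,009.04; pay $961.00 → $48.04
Quarter 9: $48.04 +$190.48 interest = $238.52; pay $238.52 → $0.00
Total interest: $190.48 + $190.48 + $190.48 + $190.48 + $190.48 + $190.48 + $190.48 + $190.48 + $190.48 = $1,714.32

$1,714.32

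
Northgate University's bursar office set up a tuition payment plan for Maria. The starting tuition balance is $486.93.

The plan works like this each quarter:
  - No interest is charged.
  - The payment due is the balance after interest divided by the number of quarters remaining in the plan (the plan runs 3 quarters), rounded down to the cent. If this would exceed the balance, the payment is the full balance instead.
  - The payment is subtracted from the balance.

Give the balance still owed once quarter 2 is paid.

Quarter 1: opening $486.93; payment $162.31; balance $324.62
Quarter 2: opening $324.62; payment $162.31; balance $162.31

$162.31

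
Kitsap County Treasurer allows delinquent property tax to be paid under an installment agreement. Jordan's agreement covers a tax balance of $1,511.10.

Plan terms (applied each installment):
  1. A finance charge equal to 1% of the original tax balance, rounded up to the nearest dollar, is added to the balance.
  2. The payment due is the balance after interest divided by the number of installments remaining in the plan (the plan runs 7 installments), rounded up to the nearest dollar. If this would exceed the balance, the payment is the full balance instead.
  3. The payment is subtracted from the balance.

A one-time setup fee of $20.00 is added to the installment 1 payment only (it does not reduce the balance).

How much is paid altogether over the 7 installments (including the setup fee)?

$1,643.10

Installment 1: opening $1,511.10; interest $16.00 → $1,527.10; payment $219.00 (+ $20.00 fee); balance $1,308.10
Installment 2: opening $1,308.10; interest $16.00 → $1,324.10; payment $221.00; balance $1,103.10
Installment 3: opening $1,103.10; interest $16.00 → $1,119.10; payment $224.00; balance $895.10
Installment 4: opening $895.10; interest $16.00 → $911.10; payment $228.00; balance $683.10
Installment 5: opening $683.10; interest $16.00 → $699.10; payment $234.00; balance $465.10
Installment 6: opening $465.10; interest $16.00 → $481.10; payment $241.00; balance $240.10
Installment 7: opening $240.10; interest $16.00 → $256.10; payment $256.10; balance $0.00
Total paid: $1,643.10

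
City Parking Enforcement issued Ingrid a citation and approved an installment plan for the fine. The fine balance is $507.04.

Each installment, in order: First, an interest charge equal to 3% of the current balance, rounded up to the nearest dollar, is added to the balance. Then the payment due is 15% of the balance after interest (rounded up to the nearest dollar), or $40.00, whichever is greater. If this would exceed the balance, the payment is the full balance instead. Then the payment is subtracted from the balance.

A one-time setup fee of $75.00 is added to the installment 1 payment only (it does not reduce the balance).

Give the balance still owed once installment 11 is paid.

$52.04

# | Opening | Interest | Payment | Fee | End bal
1 | $507.04 | $16.00 | $79.00 | $75.00 | $444.04
2 | $444.04 | $14.00 | $69.00 | — | $389.04
3 | $389.04 | $12.00 | $61.00 | — | $340.04
4 | $340.04 | $11.00 | $53.00 | — | $298.04
5 | $298.04 | $9.00 | $47.00 | — | $260.04
6 | $260.04 | $8.00 | $41.00 | — | $227.04
7 | $227.04 | $7.00 | $40.00 | — | $194.04
8 | $194.04 | $6.00 | $40.00 | — | $160.04
9 | $160.04 | $5.00 | $40.00 | — | $125.04
10 | $125.04 | $4.00 | $40.00 | — | $89.04
11 | $89.04 | $3.00 | $40.00 | — | $52.04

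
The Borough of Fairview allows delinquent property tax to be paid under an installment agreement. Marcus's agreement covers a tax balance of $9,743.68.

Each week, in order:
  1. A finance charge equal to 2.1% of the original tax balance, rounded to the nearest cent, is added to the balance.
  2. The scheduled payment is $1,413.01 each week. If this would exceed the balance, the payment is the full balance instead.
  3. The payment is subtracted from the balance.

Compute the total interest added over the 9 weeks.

$1,841.58

Week 1: opening $9,743.68; interest $204.62 → $9,948.30; payment $1,413.01; balance $8,535.29
Week 2: opening $8,535.29; interest $204.62 → $8,739.91; payment $1,413.01; balance $7,326.90
Week 3: opening $7,326.90; interest $204.62 → $7,531.52; payment $1,413.01; balance $6,118.51
Week 4: opening $6,118.51; interest $204.62 → $6,323.13; payment $1,413.01; balance $4,910.12
Week 5: opening $4,910.12; interest $204.62 → $5,114.74; payment $1,413.01; balance $3,701.73
Week 6: opening $3,701.73; interest $204.62 → $3,906.35; payment $1,413.01; balance $2,493.34
Week 7: opening $2,493.34; interest $204.62 → $2,697.96; payment $1,413.01; balance $1,284.95
Week 8: opening $1,284.95; interest $204.62 → $1,489.57; payment $1,413.01; balance $76.56
Week 9: opening $76.56; interest $204.62 → $281.18; payment $281.18; balance $0.00
Total interest: $204.62 + $204.62 + $204.62 + $204.62 + $204.62 + $204.62 + $204.62 + $204.62 + $204.62 = $1,841.58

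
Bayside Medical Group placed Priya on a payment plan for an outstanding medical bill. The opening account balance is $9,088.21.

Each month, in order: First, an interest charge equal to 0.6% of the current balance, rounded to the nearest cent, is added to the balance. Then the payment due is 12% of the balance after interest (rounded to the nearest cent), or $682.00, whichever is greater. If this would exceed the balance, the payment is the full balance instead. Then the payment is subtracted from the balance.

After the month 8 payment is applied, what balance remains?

$2,964.67

Month 1: opening $9,088.21; interest $54.53 → $9,142.74; payment $1,097.13; balance $8,045.61
Month 2: opening $8,045.61; interest $48.27 → $8,093.88; payment $971.27; balance $7,122.61
Month 3: opening $7,122.61; interest $42.74 → $7,165.35; payment $859.84; balance $6,305.51
Month 4: opening $6,305.51; interest $37.83 → $6,343.34; payment $761.20; balance $5,582.14
Month 5: opening $5,582.14; interest $33.49 → $5,615.63; payment $682.00; balance $4,933.63
Month 6: opening $4,933.63; interest $29.60 → $4,963.23; payment $682.00; balance $4,281.23
Month 7: opening $4,281.23; interest $25.69 → $4,306.92; payment $682.00; balance $3,624.92
Month 8: opening $3,624.92; interest $21.75 → $3,646.67; payment $682.00; balance $2,964.67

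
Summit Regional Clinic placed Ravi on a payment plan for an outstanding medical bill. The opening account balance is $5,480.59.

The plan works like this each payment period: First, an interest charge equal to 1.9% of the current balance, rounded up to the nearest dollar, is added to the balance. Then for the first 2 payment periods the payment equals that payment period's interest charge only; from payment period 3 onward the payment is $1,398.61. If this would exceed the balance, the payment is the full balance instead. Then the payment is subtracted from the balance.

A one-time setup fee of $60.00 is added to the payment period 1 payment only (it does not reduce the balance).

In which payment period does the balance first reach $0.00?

# | Opening | Interest | Payment | Fee | End bal
1 | $5,480.59 | $105.00 | $105.00 | $60.00 | $5,480.59
2 | $5,480.59 | $105.00 | $105.00 | — | $5,480.59
3 | $5,480.59 | $105.00 | $1,398.61 | — | $4,186.98
4 | $4,186.98 | $80.00 | $1,398.61 | — | $2,868.37
5 | $2,868.37 | $55.00 | $1,398.61 | — | $1,524.76
6 | $1,524.76 | $29.00 | $1,398.61 | — | $155.15
7 | $155.15 | $3.00 | $158.15 | — | $0.00
Balance reaches $0.00 in payment period 7.

7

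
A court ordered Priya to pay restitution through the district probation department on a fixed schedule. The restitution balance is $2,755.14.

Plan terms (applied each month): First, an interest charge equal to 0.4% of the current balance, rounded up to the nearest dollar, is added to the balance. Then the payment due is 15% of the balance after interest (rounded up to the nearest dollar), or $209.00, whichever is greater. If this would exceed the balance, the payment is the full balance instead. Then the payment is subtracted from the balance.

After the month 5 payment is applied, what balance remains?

$1,246.14

Month 1: $2,755.14 +$12.00 interest = $2,767.14; pay $416.00 → $2,351.14
Month 2: $2,351.14 +$10.00 interest = $2,361.14; pay $355.00 → $2,006.14
Month 3: $2,006.14 +$9.00 interest = $2,015.14; pay $303.00 → $1,712.14
Month 4: $1,712.14 +$7.00 interest = $1,719.14; pay $258.00 → $1,461.14
Month 5: $1,461.14 +$6.00 interest = $1,467.14; pay $221.00 → $1,246.14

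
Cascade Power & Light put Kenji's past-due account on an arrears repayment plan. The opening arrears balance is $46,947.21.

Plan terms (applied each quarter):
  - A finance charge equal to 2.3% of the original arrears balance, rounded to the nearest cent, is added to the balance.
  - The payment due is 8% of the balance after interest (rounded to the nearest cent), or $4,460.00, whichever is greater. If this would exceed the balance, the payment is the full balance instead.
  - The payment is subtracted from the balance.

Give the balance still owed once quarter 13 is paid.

Quarter 1: opening $46,947.21; interest $1,079.79 → $48,027.00; payment $4,460.00; balance $43,567.00
Quarter 2: opening $43,567.00; interest $1,079.79 → $44,646.79; payment $4,460.00; balance $40,186.79
Quarter 3: opening $40,186.79; interest $1,079.79 → $41,266.58; payment $4,460.00; balance $36,806.58
Quarter 4: opening $36,806.58; interest $1,079.79 → $37,886.37; payment $4,460.00; balance $33,426.37
Quarter 5: opening $33,426.37; interest $1,079.79 → $34,506.16; payment $4,460.00; balance $30,046.16
Quarter 6: opening $30,046.16; interest $1,079.79 → $31,125.95; payment $4,460.00; balance $26,665.95
Quarter 7: opening $26,665.95; interest $1,079.79 → $27,745.74; payment $4,460.00; balance $23,285.74
Quarter 8: opening $23,285.74; interest $1,079.79 → $24,365.53; payment $4,460.00; balance $19,905.53
Quarter 9: opening $19,905.53; interest $1,079.79 → $20,985.32; payment $4,460.00; balance $16,525.32
Quarter 10: opening $16,525.32; interest $1,079.79 → $17,605.11; payment $4,460.00; balance $13,145.11
Quarter 11: opening $13,145.11; interest $1,079.79 → $14,224.90; payment $4,460.00; balance $9,764.90
Quarter 12: opening $9,764.90; interest $1,079.79 → $10,844.69; payment $4,460.00; balance $6,384.69
Quarter 13: opening $6,384.69; interest $1,079.79 → $7,464.48; payment $4,460.00; balance $3,004.48

$3,004.48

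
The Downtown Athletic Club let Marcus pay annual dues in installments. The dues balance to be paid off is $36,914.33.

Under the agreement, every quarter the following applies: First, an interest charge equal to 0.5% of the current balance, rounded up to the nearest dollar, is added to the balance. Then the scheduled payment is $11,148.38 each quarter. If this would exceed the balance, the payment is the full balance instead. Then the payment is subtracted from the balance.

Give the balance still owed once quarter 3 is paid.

Quarter 1: $36,914.33 +$185.00 interest = $37,099.33; pay $11,148.38 → $25,950.95
Quarter 2: $25,950.95 +$130.00 interest = $26,080.95; pay $11,148.38 → $14,932.57
Quarter 3: $14,932.57 +$75.00 interest = $15,007.57; pay $11,148.38 → $3,859.19

$3,859.19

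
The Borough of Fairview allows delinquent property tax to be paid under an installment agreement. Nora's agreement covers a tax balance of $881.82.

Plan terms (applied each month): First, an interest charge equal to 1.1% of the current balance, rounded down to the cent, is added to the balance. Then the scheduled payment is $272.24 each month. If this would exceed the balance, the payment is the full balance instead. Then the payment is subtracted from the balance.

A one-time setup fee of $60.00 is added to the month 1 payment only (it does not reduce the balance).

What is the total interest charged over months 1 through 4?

$21.34

Month 1: opening $881.82; interest $9.70 → $891.52; payment $272.24 (+ $60.00 fee); balance $619.28
Month 2: opening $619.28; interest $6.81 → $626.09; payment $272.24; balance $353.85
Month 3: opening $353.85; interest $3.89 → $357.74; payment $272.24; balance $85.50
Month 4: opening $85.50; interest $0.94 → $86.44; payment $86.44; balance $0.00
Total interest: $9.70 + $6.81 + $3.89 + $0.94 = $21.34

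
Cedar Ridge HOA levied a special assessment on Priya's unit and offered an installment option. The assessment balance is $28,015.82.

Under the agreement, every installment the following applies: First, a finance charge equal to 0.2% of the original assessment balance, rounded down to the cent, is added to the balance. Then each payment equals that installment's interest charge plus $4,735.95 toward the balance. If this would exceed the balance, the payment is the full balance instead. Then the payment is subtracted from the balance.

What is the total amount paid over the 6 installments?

# | Opening | Interest | Payment | End bal
1 | $28,015.82 | $56.03 | $4,791.98 | $23,279.87
2 | $23,279.87 | $56.03 | $4,791.98 | $18,543.92
3 | $18,543.92 | $56.03 | $4,791.98 | $13,807.97
4 | $13,807.97 | $56.03 | $4,791.98 | $9,072.02
5 | $9,072.02 | $56.03 | $4,791.98 | $4,336.07
6 | $4,336.07 | $56.03 | $4,392.10 | $0.00
Total paid: $28,352.00

$28,352.00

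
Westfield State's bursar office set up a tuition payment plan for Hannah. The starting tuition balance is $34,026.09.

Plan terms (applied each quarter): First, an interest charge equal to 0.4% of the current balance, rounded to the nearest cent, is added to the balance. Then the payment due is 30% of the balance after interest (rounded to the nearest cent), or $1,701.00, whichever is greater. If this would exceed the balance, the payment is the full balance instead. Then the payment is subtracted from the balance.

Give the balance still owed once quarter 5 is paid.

Quarter 1: opening $34,026.09; interest $136.10 → $34,162.19; payment $10,248.66; balance $23,913.53
Quarter 2: opening $23,913.53; interest $95.65 → $24,009.18; payment $7,202.75; balance $16,806.43
Quarter 3: opening $16,806.43; interest $67.23 → $16,873.66; payment $5,062.10; balance $11,811.56
Quarter 4: opening $11,811.56; interest $47.25 → $11,858.81; payment $3,557.64; balance $8,301.17
Quarter 5: opening $8,301.17; interest $33.20 → $8,334.37; payment $2,500.31; balance $5,834.06

$5,834.06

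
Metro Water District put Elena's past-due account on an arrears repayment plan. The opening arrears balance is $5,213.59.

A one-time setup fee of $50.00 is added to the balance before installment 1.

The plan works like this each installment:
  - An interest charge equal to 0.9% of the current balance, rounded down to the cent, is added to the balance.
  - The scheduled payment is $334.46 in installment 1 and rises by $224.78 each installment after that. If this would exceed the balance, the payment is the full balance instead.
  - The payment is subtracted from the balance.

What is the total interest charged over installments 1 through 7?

$205.04

# | Opening | Interest | Payment | End bal
1 | $5,263.59 | $47.37 | $334.46 | $4,976.50
2 | $4,976.50 | $44.78 | $559.24 | $4,462.04
3 | $4,462.04 | $40.15 | $784.02 | $3,718.17
4 | $3,718.17 | $33.46 | $1,008.80 | $2,742.83
5 | $2,742.83 | $24.68 | $1,233.58 | $1,533.93
6 | $1,533.93 | $13.80 | $1,458.36 | $89.37
7 | $89.37 | $0.80 | $90.17 | $0.00
Total interest: $47.37 + $44.78 + $40.15 + $33.46 + $24.68 + $13.80 + $0.80 = $205.04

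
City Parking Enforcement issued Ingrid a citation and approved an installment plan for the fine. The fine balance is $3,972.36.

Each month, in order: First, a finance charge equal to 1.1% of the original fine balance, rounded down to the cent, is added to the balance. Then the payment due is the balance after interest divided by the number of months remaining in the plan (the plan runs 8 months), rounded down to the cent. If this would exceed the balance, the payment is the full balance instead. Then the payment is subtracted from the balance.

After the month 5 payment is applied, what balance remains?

$1,605.58

Month 1: $3,972.36 +$43.69 interest = $4,016.05; pay $502.00 → $3,514.05
Month 2: $3,514.05 +$43.69 interest = $3,557.74; pay $508.24 → $3,049.50
Month 3: $3,049.50 +$43.69 interest = $3,093.19; pay $515.53 → $2,577.66
Month 4: $2,577.66 +$43.69 interest = $2,621.35; pay $524.27 → $2,097.08
Month 5: $2,097.08 +$43.69 interest = $2,140.77; pay $535.19 → $1,605.58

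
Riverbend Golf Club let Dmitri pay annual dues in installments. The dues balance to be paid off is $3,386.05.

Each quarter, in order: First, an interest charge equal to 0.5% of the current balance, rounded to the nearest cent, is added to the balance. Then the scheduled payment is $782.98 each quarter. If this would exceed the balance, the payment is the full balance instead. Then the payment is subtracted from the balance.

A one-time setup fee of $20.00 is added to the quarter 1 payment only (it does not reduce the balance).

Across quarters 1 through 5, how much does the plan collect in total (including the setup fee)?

# | Opening | Interest | Payment | Fee | End bal
1 | $3,386.05 | $16.93 | $782.98 | $20.00 | $2,620.00
2 | $2,620.00 | $13.10 | $782.98 | — | $1,850.12
3 | $1,850.12 | $9.25 | $782.98 | — | $1,076.39
4 | $1,076.39 | $5.38 | $782.98 | — | $298.79
5 | $298.79 | $1.49 | $300.28 | — | $0.00
Total paid: $3,452.20

$3,452.20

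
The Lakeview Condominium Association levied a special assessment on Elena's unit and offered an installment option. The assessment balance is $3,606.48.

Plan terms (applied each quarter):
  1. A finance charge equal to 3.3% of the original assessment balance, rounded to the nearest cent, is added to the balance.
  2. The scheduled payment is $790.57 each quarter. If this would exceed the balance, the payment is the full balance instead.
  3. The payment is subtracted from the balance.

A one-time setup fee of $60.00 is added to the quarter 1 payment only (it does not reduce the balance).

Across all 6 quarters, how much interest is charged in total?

Quarter 1: opening $3,606.48; interest $119.01 → $3,725.49; payment $790.57 (+ $60.00 fee); balance $2,934.92
Quarter 2: opening $2,934.92; interest $119.01 → $3,053.93; payment $790.57; balance $2,263.36
Quarter 3: opening $2,263.36; interest $119.01 → $2,382.37; payment $790.57; balance $1,591.80
Quarter 4: opening $1,591.80; interest $119.01 → $1,710.81; payment $790.57; balance $920.24
Quarter 5: opening $920.24; interest $119.01 → $1,039.25; payment $790.57; balance $248.68
Quarter 6: opening $248.68; interest $119.01 → $367.69; payment $367.69; balance $0.00
Total interest: $119.01 + $119.01 + $119.01 + $119.01 + $119.01 + $119.01 = $714.06

$714.06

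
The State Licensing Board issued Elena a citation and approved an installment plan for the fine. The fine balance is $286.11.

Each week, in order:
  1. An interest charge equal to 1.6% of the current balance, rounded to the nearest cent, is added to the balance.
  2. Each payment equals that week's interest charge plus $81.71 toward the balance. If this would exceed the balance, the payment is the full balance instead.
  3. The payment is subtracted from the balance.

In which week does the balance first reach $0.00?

4

Week 1: $286.11 +$4.58 interest = $290.69; pay $86.29 → $204.40
Week 2: $204.40 +$3.27 interest = $207.67; pay $84.98 → $122.69
Week 3: $122.69 +$1.96 interest = $124.65; pay $83.67 → $40.98
Week 4: $40.98 +$0.66 interest = $41.64; pay $41.64 → $0.00
Balance reaches $0.00 in week 4.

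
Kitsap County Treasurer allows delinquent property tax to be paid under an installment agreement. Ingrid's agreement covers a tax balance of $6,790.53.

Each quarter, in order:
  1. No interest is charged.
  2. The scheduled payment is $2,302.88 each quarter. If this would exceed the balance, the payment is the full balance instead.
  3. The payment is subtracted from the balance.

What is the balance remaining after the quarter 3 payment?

# | Opening | Payment | End bal
1 | $6,790.53 | $2,302.88 | $4,487.65
2 | $4,487.65 | $2,302.88 | $2,184.77
3 | $2,184.77 | $2,184.77 | $0.00

$0.00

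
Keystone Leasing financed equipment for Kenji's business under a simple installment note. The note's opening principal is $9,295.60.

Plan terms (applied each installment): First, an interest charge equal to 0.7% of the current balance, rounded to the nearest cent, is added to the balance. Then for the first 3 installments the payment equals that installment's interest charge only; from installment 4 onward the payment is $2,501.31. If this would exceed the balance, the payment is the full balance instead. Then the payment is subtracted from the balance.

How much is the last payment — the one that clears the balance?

# | Opening | Interest | Payment | End bal
1 | $9,295.60 | $65.07 | $65.07 | $9,295.60
2 | $9,295.60 | $65.07 | $65.07 | $9,295.60
3 | $9,295.60 | $65.07 | $65.07 | $9,295.60
4 | $9,295.60 | $65.07 | $2,501.31 | $6,859.36
5 | $6,859.36 | $48.02 | $2,501.31 | $4,406.07
6 | $4,406.07 | $30.84 | $2,501.31 | $1,935.60
7 | $1,935.60 | $13.55 | $1,949.15 | $0.00

$1,949.15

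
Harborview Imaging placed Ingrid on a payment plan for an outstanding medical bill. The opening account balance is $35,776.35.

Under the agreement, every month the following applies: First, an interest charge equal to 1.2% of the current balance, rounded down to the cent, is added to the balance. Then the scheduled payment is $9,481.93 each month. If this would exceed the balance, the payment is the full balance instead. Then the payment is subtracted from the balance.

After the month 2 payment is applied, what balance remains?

$17,562.48

Month 1: opening $35,776.35; interest $429.31 → $36,205.66; payment $9,481.93; balance $26,723.73
Month 2: opening $26,723.73; interest $320.68 → $27,044.41; payment $9,481.93; balance $17,562.48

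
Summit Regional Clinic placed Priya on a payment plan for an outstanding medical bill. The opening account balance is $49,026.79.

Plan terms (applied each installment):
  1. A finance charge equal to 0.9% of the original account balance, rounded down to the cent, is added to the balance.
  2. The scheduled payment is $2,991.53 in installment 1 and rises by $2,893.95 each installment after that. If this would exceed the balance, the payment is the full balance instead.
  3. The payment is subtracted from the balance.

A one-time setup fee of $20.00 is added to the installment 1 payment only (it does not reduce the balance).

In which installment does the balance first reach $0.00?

Installment 1: $49,026.79 +$441.24 interest = $49,468.03; pay $2,991.53 (+ $20.00 fee) → $46,476.50
Installment 2: $46,476.50 +$441.24 interest = $46,917.74; pay $5,885.48 → $41,032.26
Installment 3: $41,032.26 +$441.24 interest = $41,473.50; pay $8,779.43 → $32,694.07
Installment 4: $32,694.07 +$441.24 interest = $33,135.31; pay $11,673.38 → $21,461.93
Installment 5: $21,461.93 +$441.24 interest = $21,903.17; pay $14,567.33 → $7,335.84
Installment 6: $7,335.84 +$441.24 interest = $7,777.08; pay $7,777.08 → $0.00
Balance reaches $0.00 in installment 6.

6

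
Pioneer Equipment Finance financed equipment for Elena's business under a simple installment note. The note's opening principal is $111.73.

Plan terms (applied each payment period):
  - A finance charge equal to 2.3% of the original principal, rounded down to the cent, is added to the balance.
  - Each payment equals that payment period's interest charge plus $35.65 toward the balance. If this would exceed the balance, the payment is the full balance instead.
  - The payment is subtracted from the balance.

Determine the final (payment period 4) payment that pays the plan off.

Payment period 1: $111.73 +$2.56 interest = $114.29; pay $38.21 → $76.08
Payment period 2: $76.08 +$2.56 interest = $78.64; pay $38.21 → $40.43
Payment period 3: $40.43 +$2.56 interest = $42.99; pay $38.21 → $4.78
Payment period 4: $4.78 +$2.56 interest = $7.34; pay $7.34 → $0.00

$7.34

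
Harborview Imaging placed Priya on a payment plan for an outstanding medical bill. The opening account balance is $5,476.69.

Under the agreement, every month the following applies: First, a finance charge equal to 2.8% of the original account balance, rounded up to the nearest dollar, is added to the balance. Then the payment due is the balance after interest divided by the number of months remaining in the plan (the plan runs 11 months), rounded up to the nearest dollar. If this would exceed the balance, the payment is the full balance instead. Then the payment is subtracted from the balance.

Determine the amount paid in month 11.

# | Opening | Interest | Payment | End bal
1 | $5,476.69 | $154.00 | $512.00 | $5,118.69
2 | $5,118.69 | $154.00 | $528.00 | $4,744.69
3 | $4,744.69 | $154.00 | $545.00 | $4,353.69
4 | $4,353.69 | $154.00 | $564.00 | $3,943.69
5 | $3,943.69 | $154.00 | $586.00 | $3,511.69
6 | $3,511.69 | $154.00 | $611.00 | $3,054.69
7 | $3,054.69 | $154.00 | $642.00 | $2,566.69
8 | $2,566.69 | $154.00 | $681.00 | $2,039.69
9 | $2,039.69 | $154.00 | $732.00 | $1,461.69
10 | $1,461.69 | $154.00 | $808.00 | $807.69
11 | $807.69 | $154.00 | $961.69 | $0.00

$961.69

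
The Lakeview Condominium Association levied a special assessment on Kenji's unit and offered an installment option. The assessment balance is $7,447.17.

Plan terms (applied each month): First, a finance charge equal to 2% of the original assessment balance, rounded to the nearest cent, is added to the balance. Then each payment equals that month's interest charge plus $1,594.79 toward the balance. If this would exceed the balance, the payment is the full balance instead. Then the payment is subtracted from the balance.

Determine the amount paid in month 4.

# | Opening | Interest | Payment | End bal
1 | $7,447.17 | $148.94 | $1,743.73 | $5,852.38
2 | $5,852.38 | $148.94 | $1,743.73 | $4,257.59
3 | $4,257.59 | $148.94 | $1,743.73 | $2,662.80
4 | $2,662.80 | $148.94 | $1,743.73 | $1,068.01

$1,743.73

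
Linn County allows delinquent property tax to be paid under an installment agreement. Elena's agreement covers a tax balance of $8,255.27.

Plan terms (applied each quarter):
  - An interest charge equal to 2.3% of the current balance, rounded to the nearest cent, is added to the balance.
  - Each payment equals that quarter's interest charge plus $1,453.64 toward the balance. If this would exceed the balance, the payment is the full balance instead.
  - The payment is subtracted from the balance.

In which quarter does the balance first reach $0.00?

6

Quarter 1: opening $8,255.27; interest $189.87 → $8,445.14; payment $1,643.51; balance $6,801.63
Quarter 2: opening $6,801.63; interest $156.44 → $6,958.07; payment $1,610.08; balance $5,347.99
Quarter 3: opening $5,347.99; interest $123.00 → $5,470.99; payment $1,576.64; balance $3,894.35
Quarter 4: opening $3,894.35; interest $89.57 → $3,983.92; payment $1,543.21; balance $2,440.71
Quarter 5: opening $2,440.71; interest $56.14 → $2,496.85; payment $1,509.78; balance $987.07
Quarter 6: opening $987.07; interest $22.70 → $1,009.77; payment $1,009.77; balance $0.00
Balance reaches $0.00 in quarter 6.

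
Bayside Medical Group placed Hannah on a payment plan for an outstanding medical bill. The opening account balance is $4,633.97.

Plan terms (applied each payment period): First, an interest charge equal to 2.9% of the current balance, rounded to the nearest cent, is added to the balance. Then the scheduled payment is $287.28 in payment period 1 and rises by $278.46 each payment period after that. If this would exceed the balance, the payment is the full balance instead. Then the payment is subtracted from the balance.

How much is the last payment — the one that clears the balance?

Payment period 1: $4,633.97 +$134.39 interest = $4,768.36; pay $287.28 → $4,481.08
Payment period 2: $4,481.08 +$129.95 interest = $4,611.03; pay $565.74 → $4,045.29
Payment period 3: $4,045.29 +$117.31 interest = $4,162.60; pay $844.20 → $3,318.40
Payment period 4: $3,318.40 +$96.23 interest = $3,414.63; pay $1,122.66 → $2,291.97
Payment period 5: $2,291.97 +$66.47 interest = $2,358.44; pay $1,401.12 → $957.32
Payment period 6: $957.32 +$27.76 interest = $985.08; pay $985.08 → $0.00

$985.08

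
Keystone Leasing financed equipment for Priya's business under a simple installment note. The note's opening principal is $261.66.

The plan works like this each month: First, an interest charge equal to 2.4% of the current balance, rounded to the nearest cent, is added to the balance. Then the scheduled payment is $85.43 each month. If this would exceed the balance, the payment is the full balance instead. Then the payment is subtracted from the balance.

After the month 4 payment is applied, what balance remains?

Month 1: opening $261.66; interest $6.28 → $267.94; payment $85.43; balance $182.51
Month 2: opening $182.51; interest $4.38 → $186.89; payment $85.43; balance $101.46
Month 3: opening $101.46; interest $2.44 → $103.90; payment $85.43; balance $18.47
Month 4: opening $18.47; interest $0.44 → $18.91; payment $18.91; balance $0.00

$0.00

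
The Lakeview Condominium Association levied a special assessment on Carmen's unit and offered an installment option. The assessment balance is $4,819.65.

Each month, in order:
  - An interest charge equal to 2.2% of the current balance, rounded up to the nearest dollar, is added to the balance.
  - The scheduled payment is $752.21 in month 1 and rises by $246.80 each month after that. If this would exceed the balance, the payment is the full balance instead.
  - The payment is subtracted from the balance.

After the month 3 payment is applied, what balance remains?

Month 1: $4,819.65 +$107.00 interest = $4,926.65; pay $752.21 → $4,174.44
Month 2: $4,174.44 +$92.00 interest = $4,266.44; pay $999.01 → $3,267.43
Month 3: $3,267.43 +$72.00 interest = $3,339.43; pay $1,245.81 → $2,093.62

$2,093.62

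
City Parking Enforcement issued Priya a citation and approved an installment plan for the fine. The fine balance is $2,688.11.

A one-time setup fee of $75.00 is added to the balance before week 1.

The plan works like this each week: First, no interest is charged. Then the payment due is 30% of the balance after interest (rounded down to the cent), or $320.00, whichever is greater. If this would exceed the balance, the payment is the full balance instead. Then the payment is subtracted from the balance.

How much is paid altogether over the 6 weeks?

Week 1: opening $2,763.11; payment $828.93; balance $1,934.18
Week 2: opening $1,934.18; payment $580.25; balance $1,353.93
Week 3: opening $1,353.93; payment $406.17; balance $947.76
Week 4: opening $947.76; payment $320.00; balance $627.76
Week 5: opening $627.76; payment $320.00; balance $307.76
Week 6: opening $307.76; payment $307.76; balance $0.00
Total paid: $2,763.11

$2,763.11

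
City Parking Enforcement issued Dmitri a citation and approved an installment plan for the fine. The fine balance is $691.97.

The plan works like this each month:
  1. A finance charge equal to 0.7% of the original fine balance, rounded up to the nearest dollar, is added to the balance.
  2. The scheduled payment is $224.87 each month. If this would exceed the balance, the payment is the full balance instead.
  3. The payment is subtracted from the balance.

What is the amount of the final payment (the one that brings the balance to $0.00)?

$37.36

# | Opening | Interest | Payment | End bal
1 | $691.97 | $5.00 | $224.87 | $472.10
2 | $472.10 | $5.00 | $224.87 | $252.23
3 | $252.23 | $5.00 | $224.87 | $32.36
4 | $32.36 | $5.00 | $37.36 | $0.00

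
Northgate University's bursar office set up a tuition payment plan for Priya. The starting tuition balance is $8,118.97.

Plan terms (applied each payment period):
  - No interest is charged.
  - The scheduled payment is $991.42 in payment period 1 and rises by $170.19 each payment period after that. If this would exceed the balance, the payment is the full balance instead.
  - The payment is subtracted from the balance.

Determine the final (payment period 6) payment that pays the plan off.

# | Opening | Payment | End bal
1 | $8,118.97 | $991.42 | $7,127.55
2 | $7,127.55 | $1,161.61 | $5,965.94
3 | $5,965.94 | $1,331.80 | $4,634.14
4 | $4,634.14 | $1,501.99 | $3,132.15
5 | $3,132.15 | $1,672.18 | $1,459.97
6 | $1,459.97 | $1,459.97 | $0.00

$1,459.97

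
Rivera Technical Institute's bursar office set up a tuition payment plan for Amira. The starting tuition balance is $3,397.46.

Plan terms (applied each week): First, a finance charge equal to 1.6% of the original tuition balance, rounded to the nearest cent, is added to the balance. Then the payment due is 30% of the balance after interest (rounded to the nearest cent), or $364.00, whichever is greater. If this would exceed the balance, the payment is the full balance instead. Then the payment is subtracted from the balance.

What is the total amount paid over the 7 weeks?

Week 1: $3,397.46 +$54.36 interest = $3,451.82; pay $1,035.55 → $2,416.27
Week 2: $2,416.27 +$54.36 interest = $2,470.63; pay $741.19 → $1,729.44
Week 3: $1,729.44 +$54.36 interest = $1,783.80; pay $535.14 → $1,248.66
Week 4: $1,248.66 +$54.36 interest = $1,303.02; pay $390.91 → $912.11
Week 5: $912.11 +$54.36 interest = $966.47; pay $364.00 → $602.47
Week 6: $602.47 +$54.36 interest = $656.83; pay $364.00 → $292.83
Week 7: $292.83 +$54.36 interest = $347.19; pay $347.19 → $0.00
Total paid: $3,777.98

$3,777.98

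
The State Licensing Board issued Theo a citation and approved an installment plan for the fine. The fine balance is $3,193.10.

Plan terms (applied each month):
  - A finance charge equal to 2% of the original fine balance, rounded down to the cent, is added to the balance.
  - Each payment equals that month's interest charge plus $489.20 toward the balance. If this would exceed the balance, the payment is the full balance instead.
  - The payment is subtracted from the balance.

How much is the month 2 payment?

$553.06

Month 1: $3,193.10 +$63.86 interest = $3,256.96; pay $553.06 → $2,703.90
Month 2: $2,703.90 +$63.86 interest = $2,767.76; pay $553.06 → $2,214.70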